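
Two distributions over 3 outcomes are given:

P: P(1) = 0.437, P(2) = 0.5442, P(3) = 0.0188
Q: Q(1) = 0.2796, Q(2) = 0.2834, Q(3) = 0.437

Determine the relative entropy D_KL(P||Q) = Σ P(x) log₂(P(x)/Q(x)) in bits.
0.7085 bits

D_KL(P||Q) = Σ P(x) log₂(P(x)/Q(x))

Computing term by term:
  P(1)·log₂(P(1)/Q(1)) = 0.437·log₂(0.437/0.2796) = 0.28155
  P(2)·log₂(P(2)/Q(2)) = 0.5442·log₂(0.5442/0.2834) = 0.51225
  P(3)·log₂(P(3)/Q(3)) = 0.0188·log₂(0.0188/0.437) = -0.08533

D_KL(P||Q) = 0.28155 + 0.51225 - 0.08533 = 0.70847 ≈ 0.7085 bits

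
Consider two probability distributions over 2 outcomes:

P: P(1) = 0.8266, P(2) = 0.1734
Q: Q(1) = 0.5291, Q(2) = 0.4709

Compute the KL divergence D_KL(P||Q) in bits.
0.2821 bits

D_KL(P||Q) = Σ P(x) log₂(P(x)/Q(x))

Computing term by term:
  P(1)·log₂(P(1)/Q(1)) = 0.8266·log₂(0.8266/0.5291) = 0.53204
  P(2)·log₂(P(2)/Q(2)) = 0.1734·log₂(0.1734/0.4709) = -0.24992

D_KL(P||Q) = 0.53204 - 0.24992 = 0.28212 ≈ 0.2821 bits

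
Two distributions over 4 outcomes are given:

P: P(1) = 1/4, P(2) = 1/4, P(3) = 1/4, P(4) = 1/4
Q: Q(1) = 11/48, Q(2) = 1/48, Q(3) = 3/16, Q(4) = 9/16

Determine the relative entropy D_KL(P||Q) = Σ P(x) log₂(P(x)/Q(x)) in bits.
0.7389 bits

D_KL(P||Q) = Σ P(x) log₂(P(x)/Q(x))

Computing term by term:
  P(1)·log₂(P(1)/Q(1)) = (1/4)·log₂((1/4)/(11/48)) = 0.03138
  P(2)·log₂(P(2)/Q(2)) = (1/4)·log₂((1/4)/(1/48)) = 0.89624
  P(3)·log₂(P(3)/Q(3)) = (1/4)·log₂((1/4)/(3/16)) = 0.10376
  P(4)·log₂(P(4)/Q(4)) = (1/4)·log₂((1/4)/(9/16)) = -0.29248

D_KL(P||Q) = 0.03138 + 0.89624 + 0.10376 - 0.29248 = 0.73890 ≈ 0.7389 bits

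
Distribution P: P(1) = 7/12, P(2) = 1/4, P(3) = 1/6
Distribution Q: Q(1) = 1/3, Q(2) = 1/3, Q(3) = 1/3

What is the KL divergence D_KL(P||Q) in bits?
0.2005 bits

D_KL(P||Q) = Σ P(x) log₂(P(x)/Q(x))

Computing term by term:
  P(1)·log₂(P(1)/Q(1)) = (7/12)·log₂((7/12)/(1/3)) = 0.47096
  P(2)·log₂(P(2)/Q(2)) = (1/4)·log₂((1/4)/(1/3)) = -0.10376
  P(3)·log₂(P(3)/Q(3)) = (1/6)·log₂((1/6)/(1/3)) = -0.16667

D_KL(P||Q) = 0.47096 - 0.10376 - 0.16667 = 0.20053 ≈ 0.2005 bits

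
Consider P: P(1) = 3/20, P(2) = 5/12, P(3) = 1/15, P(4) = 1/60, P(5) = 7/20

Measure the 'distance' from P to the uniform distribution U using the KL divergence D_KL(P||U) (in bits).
0.4961 bits

U(i) = 1/5 for all i

D_KL(P||U) = Σ P(x) log₂(P(x) / (1/5))
           = Σ P(x) log₂(P(x)) + log₂(5)
           = log₂(5) - H(P)

H(P) = -Σ P(x) log₂(P(x)):
  -P(1)·log₂(P(1)) = -(3/20)·log₂(3/20) = 0.41054
  -P(2)·log₂(P(2)) = -(5/12)·log₂(5/12) = 0.52626
  -P(3)·log₂(P(3)) = -(1/15)·log₂(1/15) = 0.26046
  -P(4)·log₂(P(4)) = -(1/60)·log₂(1/60) = 0.09845
  -P(5)·log₂(P(5)) = -(7/20)·log₂(7/20) = 0.53010
H(P) = 0.41054 + 0.52626 + 0.26046 + 0.09845 + 0.53010 = 1.82581 bits

log₂(5) = 2.32193 bits

D_KL(P||U) = 2.32193 - 1.82581 = 0.49612 ≈ 0.4961 bits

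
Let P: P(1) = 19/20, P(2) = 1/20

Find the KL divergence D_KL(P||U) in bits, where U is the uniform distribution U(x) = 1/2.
0.7136 bits

U(i) = 1/2 for all i

D_KL(P||U) = Σ P(x) log₂(P(x) / (1/2))
           = Σ P(x) log₂(P(x)) + log₂(2)
           = log₂(2) - H(P)

H(P) = -Σ P(x) log₂(P(x)):
  -P(1)·log₂(P(1)) = -(19/20)·log₂(19/20) = 0.07030
  -P(2)·log₂(P(2)) = -(1/20)·log₂(1/20) = 0.21610
H(P) = 0.07030 + 0.21610 = 0.28640 bits

log₂(2) = 1.00000 bits

D_KL(P||U) = 1.00000 - 0.28640 = 0.71360 ≈ 0.7136 bits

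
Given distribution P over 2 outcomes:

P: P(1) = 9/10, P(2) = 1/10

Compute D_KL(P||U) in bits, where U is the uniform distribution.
0.5310 bits

U(i) = 1/2 for all i

D_KL(P||U) = Σ P(x) log₂(P(x) / (1/2))
           = Σ P(x) log₂(P(x)) + log₂(2)
           = log₂(2) - H(P)

H(P) = -Σ P(x) log₂(P(x)):
  -P(1)·log₂(P(1)) = -(9/10)·log₂(9/10) = 0.13680
  -P(2)·log₂(P(2)) = -(1/10)·log₂(1/10) = 0.33219
H(P) = 0.13680 + 0.33219 = 0.46899 bits

log₂(2) = 1.00000 bits

D_KL(P||U) = 1.00000 - 0.46899 = 0.53101 ≈ 0.5310 bits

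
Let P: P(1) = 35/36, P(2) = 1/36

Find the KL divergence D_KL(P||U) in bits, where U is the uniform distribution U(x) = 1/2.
0.8169 bits

U(i) = 1/2 for all i

D_KL(P||U) = Σ P(x) log₂(P(x) / (1/2))
           = Σ P(x) log₂(P(x)) + log₂(2)
           = log₂(2) - H(P)

H(P) = -Σ P(x) log₂(P(x)):
  -P(1)·log₂(P(1)) = -(35/36)·log₂(35/36) = 0.03951
  -P(2)·log₂(P(2)) = -(1/36)·log₂(1/36) = 0.14361
H(P) = 0.03951 + 0.14361 = 0.18312 bits

log₂(2) = 1.00000 bits

D_KL(P||U) = 1.00000 - 0.18312 = 0.81688 ≈ 0.8169 bits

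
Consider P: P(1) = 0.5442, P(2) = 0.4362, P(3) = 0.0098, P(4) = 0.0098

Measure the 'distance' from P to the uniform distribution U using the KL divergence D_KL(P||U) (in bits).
0.8694 bits

U(i) = 1/4 for all i

D_KL(P||U) = Σ P(x) log₂(P(x) / (1/4))
           = Σ P(x) log₂(P(x)) + log₂(4)
           = log₂(4) - H(P)

H(P) = -Σ P(x) log₂(P(x)):
  -P(1)·log₂(P(1)) = -(0.5442)·log₂(0.5442) = 0.47769
  -P(2)·log₂(P(2)) = -(0.4362)·log₂(0.4362) = 0.52210
  -P(3)·log₂(P(3)) = -(0.0098)·log₂(0.0098) = 0.06540
  -P(4)·log₂(P(4)) = -(0.0098)·log₂(0.0098) = 0.06540
H(P) = 0.47769 + 0.52210 + 0.06540 + 0.06540 = 1.13059 bits

log₂(4) = 2.00000 bits

D_KL(P||U) = 2.00000 - 1.13059 = 0.86941 ≈ 0.8694 bits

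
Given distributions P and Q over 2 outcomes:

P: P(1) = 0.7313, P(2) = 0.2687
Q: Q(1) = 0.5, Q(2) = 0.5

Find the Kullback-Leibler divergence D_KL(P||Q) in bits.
0.1604 bits

D_KL(P||Q) = Σ P(x) log₂(P(x)/Q(x))

Computing term by term:
  P(1)·log₂(P(1)/Q(1)) = 0.7313·log₂(0.7313/0.5) = 0.40114
  P(2)·log₂(P(2)/Q(2)) = 0.2687·log₂(0.2687/0.5) = -0.24074

D_KL(P||Q) = 0.40114 - 0.24074 = 0.16040 ≈ 0.1604 bits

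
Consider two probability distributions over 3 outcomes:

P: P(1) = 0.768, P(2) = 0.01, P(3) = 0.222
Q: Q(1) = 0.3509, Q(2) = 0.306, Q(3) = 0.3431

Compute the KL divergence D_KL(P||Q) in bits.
0.6791 bits

D_KL(P||Q) = Σ P(x) log₂(P(x)/Q(x))

Computing term by term:
  P(1)·log₂(P(1)/Q(1)) = 0.768·log₂(0.768/0.3509) = 0.86788
  P(2)·log₂(P(2)/Q(2)) = 0.01·log₂(0.01/0.306) = -0.04935
  P(3)·log₂(P(3)/Q(3)) = 0.222·log₂(0.222/0.3431) = -0.13943

D_KL(P||Q) = 0.86788 - 0.04935 - 0.13943 = 0.67910 ≈ 0.6791 bits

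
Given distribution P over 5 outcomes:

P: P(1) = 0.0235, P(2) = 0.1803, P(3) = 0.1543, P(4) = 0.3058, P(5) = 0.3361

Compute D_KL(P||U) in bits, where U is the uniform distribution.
0.2817 bits

U(i) = 1/5 for all i

D_KL(P||U) = Σ P(x) log₂(P(x) / (1/5))
           = Σ P(x) log₂(P(x)) + log₂(5)
           = log₂(5) - H(P)

H(P) = -Σ P(x) log₂(P(x)):
  -P(1)·log₂(P(1)) = -(0.0235)·log₂(0.0235) = 0.12716
  -P(2)·log₂(P(2)) = -(0.1803)·log₂(0.1803) = 0.44562
  -P(3)·log₂(P(3)) = -(0.1543)·log₂(0.1543) = 0.41602
  -P(4)·log₂(P(4)) = -(0.3058)·log₂(0.3058) = 0.52272
  -P(5)·log₂(P(5)) = -(0.3361)·log₂(0.3361) = 0.52870
H(P) = 0.12716 + 0.44562 + 0.41602 + 0.52272 + 0.52870 = 2.04022 bits

log₂(5) = 2.32193 bits

D_KL(P||U) = 2.32193 - 2.04022 = 0.28171 ≈ 0.2817 bits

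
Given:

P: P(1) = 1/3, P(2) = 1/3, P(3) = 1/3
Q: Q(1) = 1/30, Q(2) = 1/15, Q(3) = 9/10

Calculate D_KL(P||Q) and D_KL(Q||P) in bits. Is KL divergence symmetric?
D_KL(P||Q) = 1.4036 bits, D_KL(Q||P) = 1.0241 bits. No, KL divergence is not symmetric.

D_KL(P||Q) = Σ P(x) log₂(P(x)/Q(x))

Computing term by term:
  P(1)·log₂(P(1)/Q(1)) = (1/3)·log₂((1/3)/(1/30)) = 1.10731
  P(2)·log₂(P(2)/Q(2)) = (1/3)·log₂((1/3)/(1/15)) = 0.77398
  P(3)·log₂(P(3)/Q(3)) = (1/3)·log₂((1/3)/(9/10)) = -0.47765

D_KL(P||Q) = 1.10731 + 0.77398 - 0.47765 = 1.40364 ≈ 1.4036 bits

D_KL(Q||P) = Σ Q(x) log₂(Q(x)/P(x))

Computing term by term:
  Q(1)·log₂(Q(1)/P(1)) = (1/30)·log₂((1/30)/(1/3)) = -0.11073
  Q(2)·log₂(Q(2)/P(2)) = (1/15)·log₂((1/15)/(1/3)) = -0.15480
  Q(3)·log₂(Q(3)/P(3)) = (9/10)·log₂((9/10)/(1/3)) = 1.28966

D_KL(Q||P) = -0.11073 - 0.15480 + 1.28966 = 1.02413 ≈ 1.0241 bits

These are NOT equal (difference: 0.3795 bits). KL divergence is asymmetric: D_KL(P||Q) ≠ D_KL(Q||P) in general.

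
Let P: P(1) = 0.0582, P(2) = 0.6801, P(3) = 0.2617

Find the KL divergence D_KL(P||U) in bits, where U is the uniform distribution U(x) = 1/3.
0.4618 bits

U(i) = 1/3 for all i

D_KL(P||U) = Σ P(x) log₂(P(x) / (1/3))
           = Σ P(x) log₂(P(x)) + log₂(3)
           = log₂(3) - H(P)

H(P) = -Σ P(x) log₂(P(x)):
  -P(1)·log₂(P(1)) = -(0.0582)·log₂(0.0582) = 0.23879
  -P(2)·log₂(P(2)) = -(0.6801)·log₂(0.6801) = 0.37826
  -P(3)·log₂(P(3)) = -(0.2617)·log₂(0.2617) = 0.50613
H(P) = 0.23879 + 0.37826 + 0.50613 = 1.12318 bits

log₂(3) = 1.58496 bits

D_KL(P||U) = 1.58496 - 1.12318 = 0.46178 ≈ 0.4618 bits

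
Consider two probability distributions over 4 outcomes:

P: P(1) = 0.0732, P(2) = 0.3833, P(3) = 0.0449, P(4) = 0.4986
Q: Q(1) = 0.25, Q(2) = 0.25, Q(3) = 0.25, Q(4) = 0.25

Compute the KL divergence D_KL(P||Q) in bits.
0.4920 bits

D_KL(P||Q) = Σ P(x) log₂(P(x)/Q(x))

Computing term by term:
  P(1)·log₂(P(1)/Q(1)) = 0.0732·log₂(0.0732/0.25) = -0.12971
  P(2)·log₂(P(2)/Q(2)) = 0.3833·log₂(0.3833/0.25) = 0.23632
  P(3)·log₂(P(3)/Q(3)) = 0.0449·log₂(0.0449/0.25) = -0.11122
  P(4)·log₂(P(4)/Q(4)) = 0.4986·log₂(0.4986/0.25) = 0.49658

D_KL(P||Q) = -0.12971 + 0.23632 - 0.11122 + 0.49658 = 0.49197 ≈ 0.4920 bits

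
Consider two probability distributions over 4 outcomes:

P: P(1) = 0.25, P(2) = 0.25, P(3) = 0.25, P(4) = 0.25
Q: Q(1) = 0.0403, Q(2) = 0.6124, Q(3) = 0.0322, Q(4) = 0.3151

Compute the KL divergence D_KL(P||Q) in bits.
0.9909 bits

D_KL(P||Q) = Σ P(x) log₂(P(x)/Q(x))

Computing term by term:
  P(1)·log₂(P(1)/Q(1)) = 0.25·log₂(0.25/0.0403) = 0.65827
  P(2)·log₂(P(2)/Q(2)) = 0.25·log₂(0.25/0.6124) = -0.32314
  P(3)·log₂(P(3)/Q(3)) = 0.25·log₂(0.25/0.0322) = 0.73920
  P(4)·log₂(P(4)/Q(4)) = 0.25·log₂(0.25/0.3151) = -0.08347

D_KL(P||Q) = 0.65827 - 0.32314 + 0.73920 - 0.08347 = 0.99086 ≈ 0.9909 bits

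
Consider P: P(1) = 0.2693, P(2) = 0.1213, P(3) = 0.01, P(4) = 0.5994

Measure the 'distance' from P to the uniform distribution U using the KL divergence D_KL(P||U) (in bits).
0.6121 bits

U(i) = 1/4 for all i

D_KL(P||U) = Σ P(x) log₂(P(x) / (1/4))
           = Σ P(x) log₂(P(x)) + log₂(4)
           = log₂(4) - H(P)

H(P) = -Σ P(x) log₂(P(x)):
  -P(1)·log₂(P(1)) = -(0.2693)·log₂(0.2693) = 0.50971
  -P(2)·log₂(P(2)) = -(0.1213)·log₂(0.1213) = 0.36916
  -P(3)·log₂(P(3)) = -(0.01)·log₂(0.01) = 0.06644
  -P(4)·log₂(P(4)) = -(0.5994)·log₂(0.5994) = 0.44260
H(P) = 0.50971 + 0.36916 + 0.06644 + 0.44260 = 1.38791 bits

log₂(4) = 2.00000 bits

D_KL(P||U) = 2.00000 - 1.38791 = 0.61209 ≈ 0.6121 bits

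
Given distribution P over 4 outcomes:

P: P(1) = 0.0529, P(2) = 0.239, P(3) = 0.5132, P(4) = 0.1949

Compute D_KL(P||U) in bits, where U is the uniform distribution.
0.3284 bits

U(i) = 1/4 for all i

D_KL(P||U) = Σ P(x) log₂(P(x) / (1/4))
           = Σ P(x) log₂(P(x)) + log₂(4)
           = log₂(4) - H(P)

H(P) = -Σ P(x) log₂(P(x)):
  -P(1)·log₂(P(1)) = -(0.0529)·log₂(0.0529) = 0.22433
  -P(2)·log₂(P(2)) = -(0.239)·log₂(0.239) = 0.49352
  -P(3)·log₂(P(3)) = -(0.5132)·log₂(0.5132) = 0.49391
  -P(4)·log₂(P(4)) = -(0.1949)·log₂(0.1949) = 0.45981
H(P) = 0.22433 + 0.49352 + 0.49391 + 0.45981 = 1.67157 bits

log₂(4) = 2.00000 bits

D_KL(P||U) = 2.00000 - 1.67157 = 0.32843 ≈ 0.3284 bits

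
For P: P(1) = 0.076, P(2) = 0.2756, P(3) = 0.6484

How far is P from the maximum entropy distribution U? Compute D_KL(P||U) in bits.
0.3847 bits

U(i) = 1/3 for all i

D_KL(P||U) = Σ P(x) log₂(P(x) / (1/3))
           = Σ P(x) log₂(P(x)) + log₂(3)
           = log₂(3) - H(P)

H(P) = -Σ P(x) log₂(P(x)):
  -P(1)·log₂(P(1)) = -(0.076)·log₂(0.076) = 0.28256
  -P(2)·log₂(P(2)) = -(0.2756)·log₂(0.2756) = 0.51244
  -P(3)·log₂(P(3)) = -(0.6484)·log₂(0.6484) = 0.40528
H(P) = 0.28256 + 0.51244 + 0.40528 = 1.20028 bits

log₂(3) = 1.58496 bits

D_KL(P||U) = 1.58496 - 1.20028 = 0.38468 ≈ 0.3847 bits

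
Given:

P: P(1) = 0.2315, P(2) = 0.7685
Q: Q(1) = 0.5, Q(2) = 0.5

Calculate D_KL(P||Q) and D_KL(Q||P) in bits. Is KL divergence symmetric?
D_KL(P||Q) = 0.2194 bits, D_KL(Q||P) = 0.2454 bits. No, KL divergence is not symmetric.

D_KL(P||Q) = Σ P(x) log₂(P(x)/Q(x))

Computing term by term:
  P(1)·log₂(P(1)/Q(1)) = 0.2315·log₂(0.2315/0.5) = -0.25718
  P(2)·log₂(P(2)/Q(2)) = 0.7685·log₂(0.7685/0.5) = 0.47656

D_KL(P||Q) = -0.25718 + 0.47656 = 0.21938 ≈ 0.2194 bits

D_KL(Q||P) = Σ Q(x) log₂(Q(x)/P(x))

Computing term by term:
  Q(1)·log₂(Q(1)/P(1)) = 0.5·log₂(0.5/0.2315) = 0.55546
  Q(2)·log₂(Q(2)/P(2)) = 0.5·log₂(0.5/0.7685) = -0.31006

D_KL(Q||P) = 0.55546 - 0.31006 = 0.24540 ≈ 0.2454 bits

These are NOT equal (difference: 0.0260 bits). KL divergence is asymmetric: D_KL(P||Q) ≠ D_KL(Q||P) in general.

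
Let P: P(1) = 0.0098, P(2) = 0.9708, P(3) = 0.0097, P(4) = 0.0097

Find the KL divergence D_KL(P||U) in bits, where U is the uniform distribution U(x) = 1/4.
1.7634 bits

U(i) = 1/4 for all i

D_KL(P||U) = Σ P(x) log₂(P(x) / (1/4))
           = Σ P(x) log₂(P(x)) + log₂(4)
           = log₂(4) - H(P)

H(P) = -Σ P(x) log₂(P(x)):
  -P(1)·log₂(P(1)) = -(0.0098)·log₂(0.0098) = 0.06540
  -P(2)·log₂(P(2)) = -(0.9708)·log₂(0.9708) = 0.04151
  -P(3)·log₂(P(3)) = -(0.0097)·log₂(0.0097) = 0.06487
  -P(4)·log₂(P(4)) = -(0.0097)·log₂(0.0097) = 0.06487
H(P) = 0.06540 + 0.04151 + 0.06487 + 0.06487 = 0.23665 bits

log₂(4) = 2.00000 bits

D_KL(P||U) = 2.00000 - 0.23665 = 1.76335 ≈ 1.7634 bits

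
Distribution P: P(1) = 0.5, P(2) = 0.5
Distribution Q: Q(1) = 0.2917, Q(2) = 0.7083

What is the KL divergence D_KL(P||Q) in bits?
0.1375 bits

D_KL(P||Q) = Σ P(x) log₂(P(x)/Q(x))

Computing term by term:
  P(1)·log₂(P(1)/Q(1)) = 0.5·log₂(0.5/0.2917) = 0.38872
  P(2)·log₂(P(2)/Q(2)) = 0.5·log₂(0.5/0.7083) = -0.25122

D_KL(P||Q) = 0.38872 - 0.25122 = 0.13750 ≈ 0.1375 bits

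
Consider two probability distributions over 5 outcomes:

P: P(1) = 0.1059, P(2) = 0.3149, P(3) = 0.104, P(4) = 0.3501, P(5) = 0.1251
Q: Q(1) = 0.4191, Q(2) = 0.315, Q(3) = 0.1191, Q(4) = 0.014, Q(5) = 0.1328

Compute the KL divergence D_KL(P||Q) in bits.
1.3845 bits

D_KL(P||Q) = Σ P(x) log₂(P(x)/Q(x))

Computing term by term:
  P(1)·log₂(P(1)/Q(1)) = 0.1059·log₂(0.1059/0.4191) = -0.21017
  P(2)·log₂(P(2)/Q(2)) = 0.3149·log₂(0.3149/0.315) = -0.00014
  P(3)·log₂(P(3)/Q(3)) = 0.104·log₂(0.104/0.1191) = -0.02034
  P(4)·log₂(P(4)/Q(4)) = 0.3501·log₂(0.3501/0.014) = 1.62596
  P(5)·log₂(P(5)/Q(5)) = 0.1251·log₂(0.1251/0.1328) = -0.01078

D_KL(P||Q) = -0.21017 - 0.00014 - 0.02034 + 1.62596 - 0.01078 = 1.38453 ≈ 1.3845 bits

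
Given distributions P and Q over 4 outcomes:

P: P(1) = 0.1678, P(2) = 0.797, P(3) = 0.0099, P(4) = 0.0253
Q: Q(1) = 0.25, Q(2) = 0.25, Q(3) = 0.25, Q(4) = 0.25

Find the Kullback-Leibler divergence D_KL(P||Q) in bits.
1.1069 bits

D_KL(P||Q) = Σ P(x) log₂(P(x)/Q(x))

Computing term by term:
  P(1)·log₂(P(1)/Q(1)) = 0.1678·log₂(0.1678/0.25) = -0.09652
  P(2)·log₂(P(2)/Q(2)) = 0.797·log₂(0.797/0.25) = 1.33310
  P(3)·log₂(P(3)/Q(3)) = 0.0099·log₂(0.0099/0.25) = -0.04612
  P(4)·log₂(P(4)/Q(4)) = 0.0253·log₂(0.0253/0.25) = -0.08361

D_KL(P||Q) = -0.09652 + 1.33310 - 0.04612 - 0.08361 = 1.10685 ≈ 1.1069 bits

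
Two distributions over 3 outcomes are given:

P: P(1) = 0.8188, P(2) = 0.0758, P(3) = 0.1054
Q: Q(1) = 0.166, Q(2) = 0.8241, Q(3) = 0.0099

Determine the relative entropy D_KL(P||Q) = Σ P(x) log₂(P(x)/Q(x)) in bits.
1.9839 bits

D_KL(P||Q) = Σ P(x) log₂(P(x)/Q(x))

Computing term by term:
  P(1)·log₂(P(1)/Q(1)) = 0.8188·log₂(0.8188/0.166) = 1.88515
  P(2)·log₂(P(2)/Q(2)) = 0.0758·log₂(0.0758/0.8241) = -0.26095
  P(3)·log₂(P(3)/Q(3)) = 0.1054·log₂(0.1054/0.0099) = 0.35966

D_KL(P||Q) = 1.88515 - 0.26095 + 0.35966 = 1.98386 ≈ 1.9839 bits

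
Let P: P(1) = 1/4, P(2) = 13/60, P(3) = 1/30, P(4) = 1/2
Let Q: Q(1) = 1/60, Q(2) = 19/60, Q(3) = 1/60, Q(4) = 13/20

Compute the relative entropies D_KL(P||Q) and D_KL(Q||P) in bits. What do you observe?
D_KL(P||Q) = 0.7022 bits, D_KL(Q||P) = 0.3376 bits. The two directions give different values (D_KL(P||Q) exceeds D_KL(Q||P) by 0.3646 bits): KL divergence is asymmetric.

D_KL(P||Q) = Σ P(x) log₂(P(x)/Q(x))

Computing term by term:
  P(1)·log₂(P(1)/Q(1)) = (1/4)·log₂((1/4)/(1/60)) = 0.97672
  P(2)·log₂(P(2)/Q(2)) = (13/60)·log₂((13/60)/(19/60)) = -0.11862
  P(3)·log₂(P(3)/Q(3)) = (1/30)·log₂((1/30)/(1/60)) = 0.03333
  P(4)·log₂(P(4)/Q(4)) = (1/2)·log₂((1/2)/(13/20)) = -0.18926

D_KL(P||Q) = 0.97672 - 0.11862 + 0.03333 - 0.18926 = 0.70217 ≈ 0.7022 bits

D_KL(Q||P) = Σ Q(x) log₂(Q(x)/P(x))

Computing term by term:
  Q(1)·log₂(Q(1)/P(1)) = (1/60)·log₂((1/60)/(1/4)) = -0.06511
  Q(2)·log₂(Q(2)/P(2)) = (19/60)·log₂((19/60)/(13/60)) = 0.17337
  Q(3)·log₂(Q(3)/P(3)) = (1/60)·log₂((1/60)/(1/30)) = -0.01667
  Q(4)·log₂(Q(4)/P(4)) = (13/20)·log₂((13/20)/(1/2)) = 0.24603

D_KL(Q||P) = -0.06511 + 0.17337 - 0.01667 + 0.24603 = 0.33762 ≈ 0.3376 bits

These are NOT equal (difference: 0.3646 bits). KL divergence is asymmetric: D_KL(P||Q) ≠ D_KL(Q||P) in general.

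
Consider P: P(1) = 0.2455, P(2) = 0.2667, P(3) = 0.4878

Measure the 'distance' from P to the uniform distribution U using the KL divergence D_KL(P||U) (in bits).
0.0738 bits

U(i) = 1/3 for all i

D_KL(P||U) = Σ P(x) log₂(P(x) / (1/3))
           = Σ P(x) log₂(P(x)) + log₂(3)
           = log₂(3) - H(P)

H(P) = -Σ P(x) log₂(P(x)):
  -P(1)·log₂(P(1)) = -(0.2455)·log₂(0.2455) = 0.49743
  -P(2)·log₂(P(2)) = -(0.2667)·log₂(0.2667) = 0.50852
  -P(3)·log₂(P(3)) = -(0.4878)·log₂(0.4878) = 0.50518
H(P) = 0.49743 + 0.50852 + 0.50518 = 1.51113 bits

log₂(3) = 1.58496 bits

D_KL(P||U) = 1.58496 - 1.51113 = 0.07383 ≈ 0.0738 bits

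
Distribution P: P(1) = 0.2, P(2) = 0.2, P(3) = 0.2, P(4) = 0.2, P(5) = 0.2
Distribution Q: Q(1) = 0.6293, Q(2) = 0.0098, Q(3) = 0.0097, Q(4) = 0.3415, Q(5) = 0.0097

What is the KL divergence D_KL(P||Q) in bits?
2.1314 bits

D_KL(P||Q) = Σ P(x) log₂(P(x)/Q(x))

Computing term by term:
  P(1)·log₂(P(1)/Q(1)) = 0.2·log₂(0.2/0.6293) = -0.33075
  P(2)·log₂(P(2)/Q(2)) = 0.2·log₂(0.2/0.0098) = 0.87021
  P(3)·log₂(P(3)/Q(3)) = 0.2·log₂(0.2/0.0097) = 0.87317
  P(4)·log₂(P(4)/Q(4)) = 0.2·log₂(0.2/0.3415) = -0.15438
  P(5)·log₂(P(5)/Q(5)) = 0.2·log₂(0.2/0.0097) = 0.87317

D_KL(P||Q) = -0.33075 + 0.87021 + 0.87317 - 0.15438 + 0.87317 = 2.13142 ≈ 2.1314 bits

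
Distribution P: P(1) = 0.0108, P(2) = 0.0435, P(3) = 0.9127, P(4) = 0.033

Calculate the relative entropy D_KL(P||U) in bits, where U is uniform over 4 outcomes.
1.4500 bits

U(i) = 1/4 for all i

D_KL(P||U) = Σ P(x) log₂(P(x) / (1/4))
           = Σ P(x) log₂(P(x)) + log₂(4)
           = log₂(4) - H(P)

H(P) = -Σ P(x) log₂(P(x)):
  -P(1)·log₂(P(1)) = -(0.0108)·log₂(0.0108) = 0.07055
  -P(2)·log₂(P(2)) = -(0.0435)·log₂(0.0435) = 0.19674
  -P(3)·log₂(P(3)) = -(0.9127)·log₂(0.9127) = 0.12028
  -P(4)·log₂(P(4)) = -(0.033)·log₂(0.033) = 0.16241
H(P) = 0.07055 + 0.19674 + 0.12028 + 0.16241 = 0.54998 bits

log₂(4) = 2.00000 bits

D_KL(P||U) = 2.00000 - 0.54998 = 1.45002 ≈ 1.4500 bits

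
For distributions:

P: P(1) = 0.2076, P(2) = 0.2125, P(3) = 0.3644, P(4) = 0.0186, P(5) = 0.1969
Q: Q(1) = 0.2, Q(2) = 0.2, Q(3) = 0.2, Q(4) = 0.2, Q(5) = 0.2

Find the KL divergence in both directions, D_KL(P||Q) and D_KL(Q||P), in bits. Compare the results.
D_KL(P||Q) = 0.2770 bits, D_KL(Q||P) = 0.4885 bits. D_KL(Q||P) is larger than D_KL(P||Q) by 0.2115 bits; the two directions differ.

D_KL(P||Q) = Σ P(x) log₂(P(x)/Q(x))

Computing term by term:
  P(1)·log₂(P(1)/Q(1)) = 0.2076·log₂(0.2076/0.2) = 0.01117
  P(2)·log₂(P(2)/Q(2)) = 0.2125·log₂(0.2125/0.2) = 0.01859
  P(3)·log₂(P(3)/Q(3)) = 0.3644·log₂(0.3644/0.2) = 0.31540
  P(4)·log₂(P(4)/Q(4)) = 0.0186·log₂(0.0186/0.2) = -0.06374
  P(5)·log₂(P(5)/Q(5)) = 0.1969·log₂(0.1969/0.2) = -0.00444

D_KL(P||Q) = 0.01117 + 0.01859 + 0.31540 - 0.06374 - 0.00444 = 0.27698 ≈ 0.2770 bits

D_KL(Q||P) = Σ Q(x) log₂(Q(x)/P(x))

Computing term by term:
  Q(1)·log₂(Q(1)/P(1)) = 0.2·log₂(0.2/0.2076) = -0.01076
  Q(2)·log₂(Q(2)/P(2)) = 0.2·log₂(0.2/0.2125) = -0.01749
  Q(3)·log₂(Q(3)/P(3)) = 0.2·log₂(0.2/0.3644) = -0.17310
  Q(4)·log₂(Q(4)/P(4)) = 0.2·log₂(0.2/0.0186) = 0.68533
  Q(5)·log₂(Q(5)/P(5)) = 0.2·log₂(0.2/0.1969) = 0.00451

D_KL(Q||P) = -0.01076 - 0.01749 - 0.17310 + 0.68533 + 0.00451 = 0.48849 ≈ 0.4885 bits

These are NOT equal (difference: 0.2115 bits). KL divergence is asymmetric: D_KL(P||Q) ≠ D_KL(Q||P) in general.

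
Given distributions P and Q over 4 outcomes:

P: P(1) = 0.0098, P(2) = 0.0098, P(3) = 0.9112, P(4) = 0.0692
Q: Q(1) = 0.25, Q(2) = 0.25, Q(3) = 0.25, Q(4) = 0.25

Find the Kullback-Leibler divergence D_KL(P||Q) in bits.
1.4803 bits

D_KL(P||Q) = Σ P(x) log₂(P(x)/Q(x))

Computing term by term:
  P(1)·log₂(P(1)/Q(1)) = 0.0098·log₂(0.0098/0.25) = -0.04580
  P(2)·log₂(P(2)/Q(2)) = 0.0098·log₂(0.0098/0.25) = -0.04580
  P(3)·log₂(P(3)/Q(3)) = 0.9112·log₂(0.9112/0.25) = 1.70015
  P(4)·log₂(P(4)/Q(4)) = 0.0692·log₂(0.0692/0.25) = -0.12823

D_KL(P||Q) = -0.04580 - 0.04580 + 1.70015 - 0.12823 = 1.48032 ≈ 1.4803 bits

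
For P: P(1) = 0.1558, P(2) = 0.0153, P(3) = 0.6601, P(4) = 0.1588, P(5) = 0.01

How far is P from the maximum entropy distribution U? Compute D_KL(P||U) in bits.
0.9282 bits

U(i) = 1/5 for all i

D_KL(P||U) = Σ P(x) log₂(P(x) / (1/5))
           = Σ P(x) log₂(P(x)) + log₂(5)
           = log₂(5) - H(P)

H(P) = -Σ P(x) log₂(P(x)):
  -P(1)·log₂(P(1)) = -(0.1558)·log₂(0.1558) = 0.41789
  -P(2)·log₂(P(2)) = -(0.0153)·log₂(0.0153) = 0.09226
  -P(3)·log₂(P(3)) = -(0.6601)·log₂(0.6601) = 0.39556
  -P(4)·log₂(P(4)) = -(0.1588)·log₂(0.1588) = 0.42157
  -P(5)·log₂(P(5)) = -(0.01)·log₂(0.01) = 0.06644
H(P) = 0.41789 + 0.09226 + 0.39556 + 0.42157 + 0.06644 = 1.39372 bits

log₂(5) = 2.32193 bits

D_KL(P||U) = 2.32193 - 1.39372 = 0.92821 ≈ 0.9282 bits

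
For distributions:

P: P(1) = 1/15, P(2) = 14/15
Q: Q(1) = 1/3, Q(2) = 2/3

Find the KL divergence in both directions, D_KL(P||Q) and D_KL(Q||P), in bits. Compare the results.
D_KL(P||Q) = 0.2983 bits, D_KL(Q||P) = 0.4504 bits. D_KL(Q||P) is larger than D_KL(P||Q) by 0.1521 bits; the two directions differ.

D_KL(P||Q) = Σ P(x) log₂(P(x)/Q(x))

Computing term by term:
  P(1)·log₂(P(1)/Q(1)) = (1/15)·log₂((1/15)/(1/3)) = -0.15480
  P(2)·log₂(P(2)/Q(2)) = (14/15)·log₂((14/15)/(2/3)) = 0.45307

D_KL(P||Q) = -0.15480 + 0.45307 = 0.29827 ≈ 0.2983 bits

D_KL(Q||P) = Σ Q(x) log₂(Q(x)/P(x))

Computing term by term:
  Q(1)·log₂(Q(1)/P(1)) = (1/3)·log₂((1/3)/(1/15)) = 0.77398
  Q(2)·log₂(Q(2)/P(2)) = (2/3)·log₂((2/3)/(14/15)) = -0.32362

D_KL(Q||P) = 0.77398 - 0.32362 = 0.45036 ≈ 0.4504 bits

These are NOT equal (difference: 0.1521 bits). KL divergence is asymmetric: D_KL(P||Q) ≠ D_KL(Q||P) in general.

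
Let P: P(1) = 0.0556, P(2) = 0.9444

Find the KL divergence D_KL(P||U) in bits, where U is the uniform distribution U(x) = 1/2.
0.6903 bits

U(i) = 1/2 for all i

D_KL(P||U) = Σ P(x) log₂(P(x) / (1/2))
           = Σ P(x) log₂(P(x)) + log₂(2)
           = log₂(2) - H(P)

H(P) = -Σ P(x) log₂(P(x)):
  -P(1)·log₂(P(1)) = -(0.0556)·log₂(0.0556) = 0.23178
  -P(2)·log₂(P(2)) = -(0.9444)·log₂(0.9444) = 0.07794
H(P) = 0.23178 + 0.07794 = 0.30972 bits

log₂(2) = 1.00000 bits

D_KL(P||U) = 1.00000 - 0.30972 = 0.69028 ≈ 0.6903 bits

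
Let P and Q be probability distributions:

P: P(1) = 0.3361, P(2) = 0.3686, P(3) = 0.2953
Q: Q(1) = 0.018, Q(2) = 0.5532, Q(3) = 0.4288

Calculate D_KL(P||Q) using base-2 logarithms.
1.0445 bits

D_KL(P||Q) = Σ P(x) log₂(P(x)/Q(x))

Computing term by term:
  P(1)·log₂(P(1)/Q(1)) = 0.3361·log₂(0.3361/0.018) = 1.41929
  P(2)·log₂(P(2)/Q(2)) = 0.3686·log₂(0.3686/0.5532) = -0.21591
  P(3)·log₂(P(3)/Q(3)) = 0.2953·log₂(0.2953/0.4288) = -0.15891

D_KL(P||Q) = 1.41929 - 0.21591 - 0.15891 = 1.04447 ≈ 1.0445 bits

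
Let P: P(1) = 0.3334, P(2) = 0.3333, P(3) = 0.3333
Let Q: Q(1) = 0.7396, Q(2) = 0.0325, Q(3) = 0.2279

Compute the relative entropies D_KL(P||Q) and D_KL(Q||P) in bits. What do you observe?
D_KL(P||Q) = 0.9189 bits, D_KL(Q||P) = 0.6160 bits. The two directions give different values (D_KL(P||Q) exceeds D_KL(Q||P) by 0.3029 bits): KL divergence is asymmetric.

D_KL(P||Q) = Σ P(x) log₂(P(x)/Q(x))

Computing term by term:
  P(1)·log₂(P(1)/Q(1)) = 0.3334·log₂(0.3334/0.7396) = -0.38324
  P(2)·log₂(P(2)/Q(2)) = 0.3333·log₂(0.3333/0.0325) = 1.11932
  P(3)·log₂(P(3)/Q(3)) = 0.3333·log₂(0.3333/0.2279) = 0.18279

D_KL(P||Q) = -0.38324 + 1.11932 + 0.18279 = 0.91887 ≈ 0.9189 bits

D_KL(Q||P) = Σ Q(x) log₂(Q(x)/P(x))

Computing term by term:
  Q(1)·log₂(Q(1)/P(1)) = 0.7396·log₂(0.7396/0.3334) = 0.85016
  Q(2)·log₂(Q(2)/P(2)) = 0.0325·log₂(0.0325/0.3333) = -0.10915
  Q(3)·log₂(Q(3)/P(3)) = 0.2279·log₂(0.2279/0.3333) = -0.12499

D_KL(Q||P) = 0.85016 - 0.10915 - 0.12499 = 0.61602 ≈ 0.6160 bits

These are NOT equal (difference: 0.3029 bits). KL divergence is asymmetric: D_KL(P||Q) ≠ D_KL(Q||P) in general.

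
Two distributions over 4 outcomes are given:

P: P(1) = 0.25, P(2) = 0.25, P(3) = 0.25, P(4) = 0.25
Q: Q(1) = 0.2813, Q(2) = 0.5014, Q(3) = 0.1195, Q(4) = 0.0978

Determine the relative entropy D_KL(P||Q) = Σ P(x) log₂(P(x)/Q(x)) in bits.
0.3112 bits

D_KL(P||Q) = Σ P(x) log₂(P(x)/Q(x))

Computing term by term:
  P(1)·log₂(P(1)/Q(1)) = 0.25·log₂(0.25/0.2813) = -0.04255
  P(2)·log₂(P(2)/Q(2)) = 0.25·log₂(0.25/0.5014) = -0.25101
  P(3)·log₂(P(3)/Q(3)) = 0.25·log₂(0.25/0.1195) = 0.26623
  P(4)·log₂(P(4)/Q(4)) = 0.25·log₂(0.25/0.0978) = 0.33851

D_KL(P||Q) = -0.04255 - 0.25101 + 0.26623 + 0.33851 = 0.31118 ≈ 0.3112 bits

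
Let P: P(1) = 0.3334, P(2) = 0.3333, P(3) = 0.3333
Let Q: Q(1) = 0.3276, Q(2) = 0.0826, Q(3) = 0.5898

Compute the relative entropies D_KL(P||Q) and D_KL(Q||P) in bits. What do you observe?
D_KL(P||Q) = 0.4048 bits, D_KL(Q||P) = 0.3111 bits. The two directions give different values (D_KL(P||Q) exceeds D_KL(Q||P) by 0.0937 bits): KL divergence is asymmetric.

D_KL(P||Q) = Σ P(x) log₂(P(x)/Q(x))

Computing term by term:
  P(1)·log₂(P(1)/Q(1)) = 0.3334·log₂(0.3334/0.3276) = 0.00844
  P(2)·log₂(P(2)/Q(2)) = 0.3333·log₂(0.3333/0.0826) = 0.67080
  P(3)·log₂(P(3)/Q(3)) = 0.3333·log₂(0.3333/0.5898) = -0.27444

D_KL(P||Q) = 0.00844 + 0.67080 - 0.27444 = 0.40480 ≈ 0.4048 bits

D_KL(Q||P) = Σ Q(x) log₂(Q(x)/P(x))

Computing term by term:
  Q(1)·log₂(Q(1)/P(1)) = 0.3276·log₂(0.3276/0.3334) = -0.00829
  Q(2)·log₂(Q(2)/P(2)) = 0.0826·log₂(0.0826/0.3333) = -0.16624
  Q(3)·log₂(Q(3)/P(3)) = 0.5898·log₂(0.5898/0.3333) = 0.48564

D_KL(Q||P) = -0.00829 - 0.16624 + 0.48564 = 0.31111 ≈ 0.3111 bits

These are NOT equal (difference: 0.0937 bits). KL divergence is asymmetric: D_KL(P||Q) ≠ D_KL(Q||P) in general.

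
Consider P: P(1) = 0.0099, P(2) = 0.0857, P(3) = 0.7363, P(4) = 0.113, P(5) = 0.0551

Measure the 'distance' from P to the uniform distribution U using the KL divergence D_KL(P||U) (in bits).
1.0412 bits

U(i) = 1/5 for all i

D_KL(P||U) = Σ P(x) log₂(P(x) / (1/5))
           = Σ P(x) log₂(P(x)) + log₂(5)
           = log₂(5) - H(P)

H(P) = -Σ P(x) log₂(P(x)):
  -P(1)·log₂(P(1)) = -(0.0099)·log₂(0.0099) = 0.06592
  -P(2)·log₂(P(2)) = -(0.0857)·log₂(0.0857) = 0.30377
  -P(3)·log₂(P(3)) = -(0.7363)·log₂(0.7363) = 0.32518
  -P(4)·log₂(P(4)) = -(0.113)·log₂(0.113) = 0.35545
  -P(5)·log₂(P(5)) = -(0.0551)·log₂(0.0551) = 0.23042
H(P) = 0.06592 + 0.30377 + 0.32518 + 0.35545 + 0.23042 = 1.28074 bits

log₂(5) = 2.32193 bits

D_KL(P||U) = 2.32193 - 1.28074 = 1.04119 ≈ 1.0412 bits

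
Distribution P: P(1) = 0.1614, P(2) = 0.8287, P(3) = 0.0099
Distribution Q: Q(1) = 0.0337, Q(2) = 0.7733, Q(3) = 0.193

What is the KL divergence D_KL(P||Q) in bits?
0.4050 bits

D_KL(P||Q) = Σ P(x) log₂(P(x)/Q(x))

Computing term by term:
  P(1)·log₂(P(1)/Q(1)) = 0.1614·log₂(0.1614/0.0337) = 0.36473
  P(2)·log₂(P(2)/Q(2)) = 0.8287·log₂(0.8287/0.7733) = 0.08272
  P(3)·log₂(P(3)/Q(3)) = 0.0099·log₂(0.0099/0.193) = -0.04242

D_KL(P||Q) = 0.36473 + 0.08272 - 0.04242 = 0.40503 ≈ 0.4050 bits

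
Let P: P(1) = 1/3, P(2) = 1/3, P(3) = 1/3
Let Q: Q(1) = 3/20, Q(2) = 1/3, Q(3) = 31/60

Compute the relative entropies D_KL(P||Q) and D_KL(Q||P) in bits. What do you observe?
D_KL(P||Q) = 0.1732 bits, D_KL(Q||P) = 0.1539 bits. The two directions give different values (D_KL(P||Q) exceeds D_KL(Q||P) by 0.0193 bits): KL divergence is asymmetric.

D_KL(P||Q) = Σ P(x) log₂(P(x)/Q(x))

Computing term by term:
  P(1)·log₂(P(1)/Q(1)) = (1/3)·log₂((1/3)/(3/20)) = 0.38400
  P(2)·log₂(P(2)/Q(2)) = (1/3)·log₂((1/3)/(1/3)) = 0.00000
  P(3)·log₂(P(3)/Q(3)) = (1/3)·log₂((1/3)/(31/60)) = -0.21076

D_KL(P||Q) = 0.38400 + 0.00000 - 0.21076 = 0.17324 ≈ 0.1732 bits

D_KL(Q||P) = Σ Q(x) log₂(Q(x)/P(x))

Computing term by term:
  Q(1)·log₂(Q(1)/P(1)) = (3/20)·log₂((3/20)/(1/3)) = -0.17280
  Q(2)·log₂(Q(2)/P(2)) = (1/3)·log₂((1/3)/(1/3)) = 0.00000
  Q(3)·log₂(Q(3)/P(3)) = (31/60)·log₂((31/60)/(1/3)) = 0.32667

D_KL(Q||P) = -0.17280 + 0.00000 + 0.32667 = 0.15387 ≈ 0.1539 bits

These are NOT equal (difference: 0.0193 bits). KL divergence is asymmetric: D_KL(P||Q) ≠ D_KL(Q||P) in general.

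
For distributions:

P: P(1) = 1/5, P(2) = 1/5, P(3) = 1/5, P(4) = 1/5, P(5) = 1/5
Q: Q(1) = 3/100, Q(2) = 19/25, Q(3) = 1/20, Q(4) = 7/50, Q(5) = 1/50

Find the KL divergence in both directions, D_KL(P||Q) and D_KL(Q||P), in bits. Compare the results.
D_KL(P||Q) = 1.3295 bits, D_KL(Q||P) = 1.1432 bits. D_KL(P||Q) is larger than D_KL(Q||P) by 0.1863 bits; the two directions differ.

D_KL(P||Q) = Σ P(x) log₂(P(x)/Q(x))

Computing term by term:
  P(1)·log₂(P(1)/Q(1)) = (1/5)·log₂((1/5)/(3/100)) = 0.54739
  P(2)·log₂(P(2)/Q(2)) = (1/5)·log₂((1/5)/(19/25)) = -0.38520
  P(3)·log₂(P(3)/Q(3)) = (1/5)·log₂((1/5)/(1/20)) = 0.40000
  P(4)·log₂(P(4)/Q(4)) = (1/5)·log₂((1/5)/(7/50)) = 0.10291
  P(5)·log₂(P(5)/Q(5)) = (1/5)·log₂((1/5)/(1/50)) = 0.66439

D_KL(P||Q) = 0.54739 - 0.38520 + 0.40000 + 0.10291 + 0.66439 = 1.32949 ≈ 1.3295 bits

D_KL(Q||P) = Σ Q(x) log₂(Q(x)/P(x))

Computing term by term:
  Q(1)·log₂(Q(1)/P(1)) = (3/100)·log₂((3/100)/(1/5)) = -0.08211
  Q(2)·log₂(Q(2)/P(2)) = (19/25)·log₂((19/25)/(1/5)) = 1.46376
  Q(3)·log₂(Q(3)/P(3)) = (1/20)·log₂((1/20)/(1/5)) = -0.10000
  Q(4)·log₂(Q(4)/P(4)) = (7/50)·log₂((7/50)/(1/5)) = -0.07204
  Q(5)·log₂(Q(5)/P(5)) = (1/50)·log₂((1/50)/(1/5)) = -0.06644

D_KL(Q||P) = -0.08211 + 1.46376 - 0.10000 - 0.07204 - 0.06644 = 1.14317 ≈ 1.1432 bits

These are NOT equal (difference: 0.1863 bits). KL divergence is asymmetric: D_KL(P||Q) ≠ D_KL(Q||P) in general.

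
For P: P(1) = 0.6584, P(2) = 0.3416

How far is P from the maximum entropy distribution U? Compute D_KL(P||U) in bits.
0.0737 bits

U(i) = 1/2 for all i

D_KL(P||U) = Σ P(x) log₂(P(x) / (1/2))
           = Σ P(x) log₂(P(x)) + log₂(2)
           = log₂(2) - H(P)

H(P) = -Σ P(x) log₂(P(x)):
  -P(1)·log₂(P(1)) = -(0.6584)·log₂(0.6584) = 0.39699
  -P(2)·log₂(P(2)) = -(0.3416)·log₂(0.3416) = 0.52935
H(P) = 0.39699 + 0.52935 = 0.92634 bits

log₂(2) = 1.00000 bits

D_KL(P||U) = 1.00000 - 0.92634 = 0.07366 ≈ 0.0737 bits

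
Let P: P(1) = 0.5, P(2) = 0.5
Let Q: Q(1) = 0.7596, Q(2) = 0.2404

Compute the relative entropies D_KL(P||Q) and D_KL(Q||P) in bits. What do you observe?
D_KL(P||Q) = 0.2266 bits, D_KL(Q||P) = 0.2043 bits. The two directions give different values (D_KL(P||Q) exceeds D_KL(Q||P) by 0.0223 bits): KL divergence is asymmetric.

D_KL(P||Q) = Σ P(x) log₂(P(x)/Q(x))

Computing term by term:
  P(1)·log₂(P(1)/Q(1)) = 0.5·log₂(0.5/0.7596) = -0.30166
  P(2)·log₂(P(2)/Q(2)) = 0.5·log₂(0.5/0.2404) = 0.52825

D_KL(P||Q) = -0.30166 + 0.52825 = 0.22659 ≈ 0.2266 bits

D_KL(Q||P) = Σ Q(x) log₂(Q(x)/P(x))

Computing term by term:
  Q(1)·log₂(Q(1)/P(1)) = 0.7596·log₂(0.7596/0.5) = 0.45828
  Q(2)·log₂(Q(2)/P(2)) = 0.2404·log₂(0.2404/0.5) = -0.25398

D_KL(Q||P) = 0.45828 - 0.25398 = 0.20430 ≈ 0.2043 bits

These are NOT equal (difference: 0.0223 bits). KL divergence is asymmetric: D_KL(P||Q) ≠ D_KL(Q||P) in general.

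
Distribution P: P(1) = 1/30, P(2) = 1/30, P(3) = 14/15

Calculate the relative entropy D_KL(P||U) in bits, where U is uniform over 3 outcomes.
1.1649 bits

U(i) = 1/3 for all i

D_KL(P||U) = Σ P(x) log₂(P(x) / (1/3))
           = Σ P(x) log₂(P(x)) + log₂(3)
           = log₂(3) - H(P)

H(P) = -Σ P(x) log₂(P(x)):
  -P(1)·log₂(P(1)) = -(1/30)·log₂(1/30) = 0.16356
  -P(2)·log₂(P(2)) = -(1/30)·log₂(1/30) = 0.16356
  -P(3)·log₂(P(3)) = -(14/15)·log₂(14/15) = 0.09290
H(P) = 0.16356 + 0.16356 + 0.09290 = 0.42002 bits

log₂(3) = 1.58496 bits

D_KL(P||U) = 1.58496 - 0.42002 = 1.16494 ≈ 1.1649 bits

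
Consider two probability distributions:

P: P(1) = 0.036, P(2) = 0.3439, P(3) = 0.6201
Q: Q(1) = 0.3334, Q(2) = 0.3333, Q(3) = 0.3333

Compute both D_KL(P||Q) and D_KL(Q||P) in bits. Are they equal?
D_KL(P||Q) = 0.4553 bits, D_KL(Q||P) = 0.7570 bits. No, they are not equal.

D_KL(P||Q) = Σ P(x) log₂(P(x)/Q(x))

Computing term by term:
  P(1)·log₂(P(1)/Q(1)) = 0.036·log₂(0.036/0.3334) = -0.11560
  P(2)·log₂(P(2)/Q(2)) = 0.3439·log₂(0.3439/0.3333) = 0.01553
  P(3)·log₂(P(3)/Q(3)) = 0.6201·log₂(0.6201/0.3333) = 0.55541

D_KL(P||Q) = -0.11560 + 0.01553 + 0.55541 = 0.45534 ≈ 0.4553 bits

D_KL(Q||P) = Σ Q(x) log₂(Q(x)/P(x))

Computing term by term:
  Q(1)·log₂(Q(1)/P(1)) = 0.3334·log₂(0.3334/0.036) = 1.07061
  Q(2)·log₂(Q(2)/P(2)) = 0.3333·log₂(0.3333/0.3439) = -0.01505
  Q(3)·log₂(Q(3)/P(3)) = 0.3333·log₂(0.3333/0.6201) = -0.29853

D_KL(Q||P) = 1.07061 - 0.01505 - 0.29853 = 0.75703 ≈ 0.7570 bits

These are NOT equal (difference: 0.3017 bits). KL divergence is asymmetric: D_KL(P||Q) ≠ D_KL(Q||P) in general.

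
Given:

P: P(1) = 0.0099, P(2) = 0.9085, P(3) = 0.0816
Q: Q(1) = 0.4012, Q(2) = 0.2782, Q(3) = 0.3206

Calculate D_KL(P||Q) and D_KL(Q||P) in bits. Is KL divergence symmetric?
D_KL(P||Q) = 1.3372 bits, D_KL(Q||P) = 2.3006 bits. No, KL divergence is not symmetric.

D_KL(P||Q) = Σ P(x) log₂(P(x)/Q(x))

Computing term by term:
  P(1)·log₂(P(1)/Q(1)) = 0.0099·log₂(0.0099/0.4012) = -0.05287
  P(2)·log₂(P(2)/Q(2)) = 0.9085·log₂(0.9085/0.2782) = 1.55114
  P(3)·log₂(P(3)/Q(3)) = 0.0816·log₂(0.0816/0.3206) = -0.16109

D_KL(P||Q) = -0.05287 + 1.55114 - 0.16109 = 1.33718 ≈ 1.3372 bits

D_KL(Q||P) = Σ Q(x) log₂(Q(x)/P(x))

Computing term by term:
  Q(1)·log₂(Q(1)/P(1)) = 0.4012·log₂(0.4012/0.0099) = 2.14271
  Q(2)·log₂(Q(2)/P(2)) = 0.2782·log₂(0.2782/0.9085) = -0.47499
  Q(3)·log₂(Q(3)/P(3)) = 0.3206·log₂(0.3206/0.0816) = 0.63291

D_KL(Q||P) = 2.14271 - 0.47499 + 0.63291 = 2.30063 ≈ 2.3006 bits

These are NOT equal (difference: 0.9634 bits). KL divergence is asymmetric: D_KL(P||Q) ≠ D_KL(Q||P) in general.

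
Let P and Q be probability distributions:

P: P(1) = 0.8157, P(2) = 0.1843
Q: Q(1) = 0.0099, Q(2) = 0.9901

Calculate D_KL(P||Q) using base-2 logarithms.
4.7445 bits

D_KL(P||Q) = Σ P(x) log₂(P(x)/Q(x))

Computing term by term:
  P(1)·log₂(P(1)/Q(1)) = 0.8157·log₂(0.8157/0.0099) = 5.19150
  P(2)·log₂(P(2)/Q(2)) = 0.1843·log₂(0.1843/0.9901) = -0.44702

D_KL(P||Q) = 5.19150 - 0.44702 = 4.74448 ≈ 4.7445 bits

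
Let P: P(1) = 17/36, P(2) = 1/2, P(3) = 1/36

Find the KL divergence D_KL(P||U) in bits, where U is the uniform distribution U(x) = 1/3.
0.4302 bits

U(i) = 1/3 for all i

D_KL(P||U) = Σ P(x) log₂(P(x) / (1/3))
           = Σ P(x) log₂(P(x)) + log₂(3)
           = log₂(3) - H(P)

H(P) = -Σ P(x) log₂(P(x)):
  -P(1)·log₂(P(1)) = -(17/36)·log₂(17/36) = 0.51116
  -P(2)·log₂(P(2)) = -(1/2)·log₂(1/2) = 0.50000
  -P(3)·log₂(P(3)) = -(1/36)·log₂(1/36) = 0.14361
H(P) = 0.51116 + 0.50000 + 0.14361 = 1.15477 bits

log₂(3) = 1.58496 bits

D_KL(P||U) = 1.58496 - 1.15477 = 0.43019 ≈ 0.4302 bits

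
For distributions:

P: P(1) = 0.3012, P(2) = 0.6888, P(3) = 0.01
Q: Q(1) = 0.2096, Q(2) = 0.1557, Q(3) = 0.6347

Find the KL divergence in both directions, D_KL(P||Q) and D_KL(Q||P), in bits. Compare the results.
D_KL(P||Q) = 1.5754 bits, D_KL(Q||P) = 3.3569 bits. D_KL(Q||P) is larger than D_KL(P||Q) by 1.7815 bits; the two directions differ.

D_KL(P||Q) = Σ P(x) log₂(P(x)/Q(x))

Computing term by term:
  P(1)·log₂(P(1)/Q(1)) = 0.3012·log₂(0.3012/0.2096) = 0.15755
  P(2)·log₂(P(2)/Q(2)) = 0.6888·log₂(0.6888/0.1557) = 1.47769
  P(3)·log₂(P(3)/Q(3)) = 0.01·log₂(0.01/0.6347) = -0.05988

D_KL(P||Q) = 0.15755 + 1.47769 - 0.05988 = 1.57536 ≈ 1.5754 bits

D_KL(Q||P) = Σ Q(x) log₂(Q(x)/P(x))

Computing term by term:
  Q(1)·log₂(Q(1)/P(1)) = 0.2096·log₂(0.2096/0.3012) = -0.10964
  Q(2)·log₂(Q(2)/P(2)) = 0.1557·log₂(0.1557/0.6888) = -0.33403
  Q(3)·log₂(Q(3)/P(3)) = 0.6347·log₂(0.6347/0.01) = 3.80059

D_KL(Q||P) = -0.10964 - 0.33403 + 3.80059 = 3.35692 ≈ 3.3569 bits

These are NOT equal (difference: 1.7815 bits). KL divergence is asymmetric: D_KL(P||Q) ≠ D_KL(Q||P) in general.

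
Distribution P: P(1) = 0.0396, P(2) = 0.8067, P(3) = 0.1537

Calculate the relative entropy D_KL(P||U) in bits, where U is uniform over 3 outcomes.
0.7352 bits

U(i) = 1/3 for all i

D_KL(P||U) = Σ P(x) log₂(P(x) / (1/3))
           = Σ P(x) log₂(P(x)) + log₂(3)
           = log₂(3) - H(P)

H(P) = -Σ P(x) log₂(P(x)):
  -P(1)·log₂(P(1)) = -(0.0396)·log₂(0.0396) = 0.18447
  -P(2)·log₂(P(2)) = -(0.8067)·log₂(0.8067) = 0.24999
  -P(3)·log₂(P(3)) = -(0.1537)·log₂(0.1537) = 0.41527
H(P) = 0.18447 + 0.24999 + 0.41527 = 0.84973 bits

log₂(3) = 1.58496 bits

D_KL(P||U) = 1.58496 - 0.84973 = 0.73523 ≈ 0.7352 bits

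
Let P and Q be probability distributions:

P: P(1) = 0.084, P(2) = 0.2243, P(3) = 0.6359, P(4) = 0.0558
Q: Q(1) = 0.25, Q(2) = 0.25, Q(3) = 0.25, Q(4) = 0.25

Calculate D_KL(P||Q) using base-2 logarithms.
0.5685 bits

D_KL(P||Q) = Σ P(x) log₂(P(x)/Q(x))

Computing term by term:
  P(1)·log₂(P(1)/Q(1)) = 0.084·log₂(0.084/0.25) = -0.13217
  P(2)·log₂(P(2)/Q(2)) = 0.2243·log₂(0.2243/0.25) = -0.03510
  P(3)·log₂(P(3)/Q(3)) = 0.6359·log₂(0.6359/0.25) = 0.85648
  P(4)·log₂(P(4)/Q(4)) = 0.0558·log₂(0.0558/0.25) = -0.12073

D_KL(P||Q) = -0.13217 - 0.03510 + 0.85648 - 0.12073 = 0.56848 ≈ 0.5685 bits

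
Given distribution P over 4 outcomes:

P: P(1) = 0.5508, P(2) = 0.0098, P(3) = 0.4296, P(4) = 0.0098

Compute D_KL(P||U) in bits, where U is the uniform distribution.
0.8716 bits

U(i) = 1/4 for all i

D_KL(P||U) = Σ P(x) log₂(P(x) / (1/4))
           = Σ P(x) log₂(P(x)) + log₂(4)
           = log₂(4) - H(P)

H(P) = -Σ P(x) log₂(P(x)):
  -P(1)·log₂(P(1)) = -(0.5508)·log₂(0.5508) = 0.47391
  -P(2)·log₂(P(2)) = -(0.0098)·log₂(0.0098) = 0.06540
  -P(3)·log₂(P(3)) = -(0.4296)·log₂(0.4296) = 0.52365
  -P(4)·log₂(P(4)) = -(0.0098)·log₂(0.0098) = 0.06540
H(P) = 0.47391 + 0.06540 + 0.52365 + 0.06540 = 1.12836 bits

log₂(4) = 2.00000 bits

D_KL(P||U) = 2.00000 - 1.12836 = 0.87164 ≈ 0.8716 bits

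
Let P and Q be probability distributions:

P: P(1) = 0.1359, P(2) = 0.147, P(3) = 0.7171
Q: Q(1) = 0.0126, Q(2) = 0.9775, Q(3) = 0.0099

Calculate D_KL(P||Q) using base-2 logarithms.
4.4952 bits

D_KL(P||Q) = Σ P(x) log₂(P(x)/Q(x))

Computing term by term:
  P(1)·log₂(P(1)/Q(1)) = 0.1359·log₂(0.1359/0.0126) = 0.46628
  P(2)·log₂(P(2)/Q(2)) = 0.147·log₂(0.147/0.9775) = -0.40179
  P(3)·log₂(P(3)/Q(3)) = 0.7171·log₂(0.7171/0.0099) = 4.43068

D_KL(P||Q) = 0.46628 - 0.40179 + 4.43068 = 4.49517 ≈ 4.4952 bits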